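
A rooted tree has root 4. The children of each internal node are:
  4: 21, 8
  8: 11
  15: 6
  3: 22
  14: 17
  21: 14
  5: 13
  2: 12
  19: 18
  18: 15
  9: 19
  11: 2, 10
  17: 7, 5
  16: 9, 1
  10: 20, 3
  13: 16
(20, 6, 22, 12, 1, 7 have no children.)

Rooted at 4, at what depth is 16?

Climbing from 16 to the root: 16–13–5–17–14–21–4. That's 6 steps.

6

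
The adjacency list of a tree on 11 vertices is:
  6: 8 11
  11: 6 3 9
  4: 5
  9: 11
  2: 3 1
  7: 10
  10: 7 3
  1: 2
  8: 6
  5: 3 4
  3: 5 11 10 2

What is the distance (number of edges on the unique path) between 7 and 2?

The path is 7 - 10 - 3 - 2, which has 3 edges.

3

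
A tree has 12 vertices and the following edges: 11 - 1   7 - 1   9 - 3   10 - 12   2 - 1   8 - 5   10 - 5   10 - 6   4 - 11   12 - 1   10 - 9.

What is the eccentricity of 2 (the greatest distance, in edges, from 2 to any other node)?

5

The node farthest from 2 is 3 (8 also at distance 5), via 2–1–12–10–9–3 — 5 edges.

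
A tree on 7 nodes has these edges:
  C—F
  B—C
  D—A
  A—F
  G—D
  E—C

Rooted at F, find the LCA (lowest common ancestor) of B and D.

Path B→root: B C F; path D→root: D A F.
First common node: F.

F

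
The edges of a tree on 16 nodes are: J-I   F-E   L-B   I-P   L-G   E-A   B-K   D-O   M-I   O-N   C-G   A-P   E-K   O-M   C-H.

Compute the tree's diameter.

12

Starting from H, a farthest node is N at distance 12.
One longest path: H - C - G - L - B - K - E - A - P - I - M - O - N.
So the diameter is 12.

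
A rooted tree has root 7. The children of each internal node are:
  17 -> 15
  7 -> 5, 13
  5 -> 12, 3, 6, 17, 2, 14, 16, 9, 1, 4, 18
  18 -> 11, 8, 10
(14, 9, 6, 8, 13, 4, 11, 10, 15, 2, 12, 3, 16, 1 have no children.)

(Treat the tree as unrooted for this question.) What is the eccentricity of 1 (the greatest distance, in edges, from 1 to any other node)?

3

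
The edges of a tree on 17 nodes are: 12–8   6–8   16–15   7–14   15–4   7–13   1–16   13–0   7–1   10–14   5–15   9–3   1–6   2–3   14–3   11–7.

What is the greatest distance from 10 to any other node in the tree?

6

The node farthest from 10 is 12 (5, 4 also at distance 6), via 10 – 14 – 7 – 1 – 6 – 8 – 12 — 6 edges.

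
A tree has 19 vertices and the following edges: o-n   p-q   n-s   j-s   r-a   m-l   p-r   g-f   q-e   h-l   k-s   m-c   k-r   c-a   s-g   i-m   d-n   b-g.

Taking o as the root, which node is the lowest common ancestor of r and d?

n

r's ancestor chain is r, k, s, n, o and d's is d, n, o; they first meet at n.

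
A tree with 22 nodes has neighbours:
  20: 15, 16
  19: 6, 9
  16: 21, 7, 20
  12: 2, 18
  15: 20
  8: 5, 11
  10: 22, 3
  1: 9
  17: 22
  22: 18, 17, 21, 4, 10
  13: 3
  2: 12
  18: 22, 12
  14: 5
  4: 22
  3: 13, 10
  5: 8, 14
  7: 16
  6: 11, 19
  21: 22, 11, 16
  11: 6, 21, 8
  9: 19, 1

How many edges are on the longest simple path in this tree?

Starting from 1, a farthest node is 2 at distance 9.
One longest path: 1 - 9 - 19 - 6 - 11 - 21 - 22 - 18 - 12 - 2.
So the diameter is 9.

9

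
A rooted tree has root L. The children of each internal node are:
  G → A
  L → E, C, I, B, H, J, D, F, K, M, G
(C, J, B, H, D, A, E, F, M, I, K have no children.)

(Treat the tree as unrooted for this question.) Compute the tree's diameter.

3

BFS from A reaches I last, at distance 3; BFS from I confirms no node is farther.
Path: A–G–L–I.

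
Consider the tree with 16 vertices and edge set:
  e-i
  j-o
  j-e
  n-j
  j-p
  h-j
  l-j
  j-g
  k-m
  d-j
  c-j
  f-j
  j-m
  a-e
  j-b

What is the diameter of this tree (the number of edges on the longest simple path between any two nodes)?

BFS from i reaches k last, at distance 4; BFS from k confirms no node is farther.
Path: i-e-j-m-k.

4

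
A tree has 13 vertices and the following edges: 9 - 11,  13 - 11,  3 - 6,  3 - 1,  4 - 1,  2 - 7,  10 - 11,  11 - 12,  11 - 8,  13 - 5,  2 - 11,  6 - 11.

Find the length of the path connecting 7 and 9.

3

The path is 7 - 2 - 11 - 9, which has 3 edges.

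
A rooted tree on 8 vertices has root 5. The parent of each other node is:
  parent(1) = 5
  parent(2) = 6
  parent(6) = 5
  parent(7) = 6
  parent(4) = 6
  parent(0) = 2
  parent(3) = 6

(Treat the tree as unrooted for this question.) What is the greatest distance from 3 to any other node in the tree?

3

Distances from 3 peak at 3, attained at 0 (1 also at distance 3).
3 – 6 – 2 – 0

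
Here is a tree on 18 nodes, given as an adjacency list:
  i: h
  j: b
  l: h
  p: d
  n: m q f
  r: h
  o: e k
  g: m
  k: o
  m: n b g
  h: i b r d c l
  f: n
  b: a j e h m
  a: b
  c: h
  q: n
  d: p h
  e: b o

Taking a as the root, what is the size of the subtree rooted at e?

3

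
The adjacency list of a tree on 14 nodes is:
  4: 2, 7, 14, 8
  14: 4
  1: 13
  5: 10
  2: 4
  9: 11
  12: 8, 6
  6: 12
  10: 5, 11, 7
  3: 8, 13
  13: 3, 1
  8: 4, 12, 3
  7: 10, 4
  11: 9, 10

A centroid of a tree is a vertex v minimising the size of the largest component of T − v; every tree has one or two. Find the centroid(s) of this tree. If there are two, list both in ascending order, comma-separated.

4

Delete 4: the remaining components have sizes 6, 5, 1, 1. Max 6 ≤ 7, so 4 is a centroid.
Every other node leaves some component of size > 7, so the centroid is unique.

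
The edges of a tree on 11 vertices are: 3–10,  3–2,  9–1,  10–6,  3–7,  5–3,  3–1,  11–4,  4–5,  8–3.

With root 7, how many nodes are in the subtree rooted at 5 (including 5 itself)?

5's subtree: {5, 4, 11}, size 3.

3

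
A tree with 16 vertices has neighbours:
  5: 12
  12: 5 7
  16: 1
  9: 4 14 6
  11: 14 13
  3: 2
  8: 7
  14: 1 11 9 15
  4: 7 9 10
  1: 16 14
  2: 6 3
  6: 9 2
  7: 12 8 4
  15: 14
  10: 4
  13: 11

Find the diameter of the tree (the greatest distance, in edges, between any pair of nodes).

Starting from 5, a farthest node is 16 at distance 7.
One longest path: 5–12–7–4–9–14–1–16.
So the diameter is 7.

7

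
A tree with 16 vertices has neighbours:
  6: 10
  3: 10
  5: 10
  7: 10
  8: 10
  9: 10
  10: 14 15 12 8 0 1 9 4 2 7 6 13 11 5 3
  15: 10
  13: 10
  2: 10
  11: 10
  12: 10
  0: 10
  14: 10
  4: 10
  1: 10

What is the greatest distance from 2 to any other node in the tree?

2

The node farthest from 2 is 15 (4, 12, 14, 6, 5, 11, 0, 7, 3, 13, 8, 1, 9 also at distance 2), via 2–10–15 — 2 edges.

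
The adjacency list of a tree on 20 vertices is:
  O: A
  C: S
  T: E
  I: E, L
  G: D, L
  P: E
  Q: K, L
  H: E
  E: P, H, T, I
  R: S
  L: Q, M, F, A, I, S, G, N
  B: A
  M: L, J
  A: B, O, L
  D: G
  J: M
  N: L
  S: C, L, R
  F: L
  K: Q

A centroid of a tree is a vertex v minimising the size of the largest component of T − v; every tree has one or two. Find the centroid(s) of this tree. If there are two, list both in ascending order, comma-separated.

Removing L splits the tree into components of sizes 5, 3, 3, 2, 2, 2, 1, 1; the largest is 5 ≤ ⌊20/2⌋ = 10.
No neighbour of L does as well, so L is the unique centroid.

L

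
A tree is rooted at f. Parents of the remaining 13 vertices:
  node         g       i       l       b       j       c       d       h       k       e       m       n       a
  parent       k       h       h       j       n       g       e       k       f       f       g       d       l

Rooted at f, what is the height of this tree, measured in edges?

A deepest node is b, reached by f–e–d–n–j–b.
That path has 5 edges, so the height is 5.

5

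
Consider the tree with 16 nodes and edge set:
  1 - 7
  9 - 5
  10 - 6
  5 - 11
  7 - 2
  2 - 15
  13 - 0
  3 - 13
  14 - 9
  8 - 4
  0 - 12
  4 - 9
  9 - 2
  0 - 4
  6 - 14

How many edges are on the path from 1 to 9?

Walking from 1: 1 - 7 - 2 - 9. Length 3.

3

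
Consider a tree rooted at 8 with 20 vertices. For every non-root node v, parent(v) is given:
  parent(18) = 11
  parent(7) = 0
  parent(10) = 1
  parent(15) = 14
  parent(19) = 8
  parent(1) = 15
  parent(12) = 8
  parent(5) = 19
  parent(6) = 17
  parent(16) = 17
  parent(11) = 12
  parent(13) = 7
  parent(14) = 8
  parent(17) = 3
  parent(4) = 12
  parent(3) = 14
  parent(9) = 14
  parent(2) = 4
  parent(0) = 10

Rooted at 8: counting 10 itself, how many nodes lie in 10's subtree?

4

The subtree rooted at 10 contains: 10, 0, 7, 13 — 4 nodes.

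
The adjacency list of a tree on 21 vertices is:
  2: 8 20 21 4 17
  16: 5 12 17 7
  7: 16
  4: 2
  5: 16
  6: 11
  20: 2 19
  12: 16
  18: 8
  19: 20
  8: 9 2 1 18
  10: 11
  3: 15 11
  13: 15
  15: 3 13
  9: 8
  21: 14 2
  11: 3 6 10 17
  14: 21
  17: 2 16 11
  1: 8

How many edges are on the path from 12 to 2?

The path is 12–16–17–2, which has 3 edges.

3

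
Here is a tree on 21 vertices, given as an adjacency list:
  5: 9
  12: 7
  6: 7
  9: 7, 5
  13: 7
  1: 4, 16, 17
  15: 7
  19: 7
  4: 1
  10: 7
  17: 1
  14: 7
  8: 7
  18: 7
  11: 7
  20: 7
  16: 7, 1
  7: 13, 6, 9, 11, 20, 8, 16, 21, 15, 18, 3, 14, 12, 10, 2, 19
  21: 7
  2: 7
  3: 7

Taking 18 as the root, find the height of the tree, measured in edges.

17 sits deepest: 18 – 7 – 16 – 1 – 17 — 4 edges from the root.

4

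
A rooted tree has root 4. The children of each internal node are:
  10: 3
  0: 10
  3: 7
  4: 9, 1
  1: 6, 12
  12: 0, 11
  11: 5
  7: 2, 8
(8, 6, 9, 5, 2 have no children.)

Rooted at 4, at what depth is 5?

Climbing from 5 to the root: 5–11–12–1–4. That's 4 steps.

4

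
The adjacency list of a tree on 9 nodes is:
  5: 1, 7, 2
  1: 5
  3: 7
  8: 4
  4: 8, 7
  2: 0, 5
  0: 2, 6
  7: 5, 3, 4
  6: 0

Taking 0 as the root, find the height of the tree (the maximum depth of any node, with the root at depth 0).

5

A deepest node is 8, reached by 0 – 2 – 5 – 7 – 4 – 8.
That path has 5 edges, so the height is 5.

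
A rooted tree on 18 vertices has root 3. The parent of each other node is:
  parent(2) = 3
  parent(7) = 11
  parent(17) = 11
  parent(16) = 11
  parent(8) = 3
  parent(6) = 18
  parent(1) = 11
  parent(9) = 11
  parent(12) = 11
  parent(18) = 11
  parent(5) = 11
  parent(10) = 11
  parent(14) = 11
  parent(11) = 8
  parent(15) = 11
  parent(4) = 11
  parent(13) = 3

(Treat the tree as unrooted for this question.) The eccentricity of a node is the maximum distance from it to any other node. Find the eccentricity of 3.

The node farthest from 3 is 6, via 3 – 8 – 11 – 18 – 6 — 4 edges.

4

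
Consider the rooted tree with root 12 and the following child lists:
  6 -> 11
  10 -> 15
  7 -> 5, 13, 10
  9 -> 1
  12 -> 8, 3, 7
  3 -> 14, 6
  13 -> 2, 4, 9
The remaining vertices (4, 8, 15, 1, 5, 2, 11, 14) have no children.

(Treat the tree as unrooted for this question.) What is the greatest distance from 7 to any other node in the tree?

4

The node farthest from 7 is 11, via 7-12-3-6-11 — 4 edges.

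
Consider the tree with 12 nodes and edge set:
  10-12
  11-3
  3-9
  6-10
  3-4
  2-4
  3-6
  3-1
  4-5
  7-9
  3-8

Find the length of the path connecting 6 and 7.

3

Walking from 6: 6 - 3 - 9 - 7. Length 3.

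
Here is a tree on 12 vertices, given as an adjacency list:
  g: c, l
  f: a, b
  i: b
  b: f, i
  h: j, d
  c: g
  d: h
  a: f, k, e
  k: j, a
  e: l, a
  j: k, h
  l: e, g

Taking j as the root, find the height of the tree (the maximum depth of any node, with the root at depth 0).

6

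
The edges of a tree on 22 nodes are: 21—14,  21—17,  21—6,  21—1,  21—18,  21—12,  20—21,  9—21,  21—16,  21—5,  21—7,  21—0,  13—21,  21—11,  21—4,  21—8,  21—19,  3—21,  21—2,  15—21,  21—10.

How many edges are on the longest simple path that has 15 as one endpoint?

The node farthest from 15 is 5 (14, 9, 2, 1, 8, 3, 16, 13, 11, 4, 20, 12, 17, 7, 10, 19, 18, 6, 0 also at distance 2), via 15-21-5 — 2 edges.

2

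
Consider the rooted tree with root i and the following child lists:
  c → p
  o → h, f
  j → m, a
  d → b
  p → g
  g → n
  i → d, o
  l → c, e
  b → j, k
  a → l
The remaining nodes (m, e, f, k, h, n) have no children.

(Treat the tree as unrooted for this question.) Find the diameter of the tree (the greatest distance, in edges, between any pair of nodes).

BFS from n reaches h last, at distance 11; BFS from h confirms no node is farther.
Path: n–g–p–c–l–a–j–b–d–i–o–h.

11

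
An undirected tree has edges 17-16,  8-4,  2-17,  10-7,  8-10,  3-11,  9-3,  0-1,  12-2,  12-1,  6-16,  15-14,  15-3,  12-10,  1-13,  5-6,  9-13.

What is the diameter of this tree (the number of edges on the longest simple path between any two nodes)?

11

Starting from 14, a farthest node is 5 at distance 11.
One longest path: 14–15–3–9–13–1–12–2–17–16–6–5.
So the diameter is 11.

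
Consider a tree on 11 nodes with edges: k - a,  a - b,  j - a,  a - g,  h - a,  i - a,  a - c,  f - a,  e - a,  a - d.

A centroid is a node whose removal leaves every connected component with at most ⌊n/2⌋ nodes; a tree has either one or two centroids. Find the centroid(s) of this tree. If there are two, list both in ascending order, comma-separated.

If a is removed the pieces have sizes 1, 1, 1, 1, 1, 1, 1, 1, 1, 1, all ≤ ⌊11/2⌋ = 5.
Every other node leaves some component of size > 5, so the centroid is unique.

a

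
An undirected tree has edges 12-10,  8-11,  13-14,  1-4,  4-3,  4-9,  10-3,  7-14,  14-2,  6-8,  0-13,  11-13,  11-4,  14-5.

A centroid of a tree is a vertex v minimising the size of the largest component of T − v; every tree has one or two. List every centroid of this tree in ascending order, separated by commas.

11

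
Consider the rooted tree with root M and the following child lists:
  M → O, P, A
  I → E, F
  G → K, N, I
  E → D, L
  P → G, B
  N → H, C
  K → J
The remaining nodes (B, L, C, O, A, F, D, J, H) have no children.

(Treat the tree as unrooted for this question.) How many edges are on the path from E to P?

3

The path is E – I – G – P, which has 3 edges.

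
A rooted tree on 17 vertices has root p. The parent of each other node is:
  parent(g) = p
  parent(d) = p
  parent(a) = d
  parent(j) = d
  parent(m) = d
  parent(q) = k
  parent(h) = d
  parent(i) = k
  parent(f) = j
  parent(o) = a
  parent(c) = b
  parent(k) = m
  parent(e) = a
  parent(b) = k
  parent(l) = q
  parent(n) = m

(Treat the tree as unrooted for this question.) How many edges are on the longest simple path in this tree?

Starting from e, a farthest node is c at distance 6.
One longest path: e – a – d – m – k – b – c.
So the diameter is 6.

6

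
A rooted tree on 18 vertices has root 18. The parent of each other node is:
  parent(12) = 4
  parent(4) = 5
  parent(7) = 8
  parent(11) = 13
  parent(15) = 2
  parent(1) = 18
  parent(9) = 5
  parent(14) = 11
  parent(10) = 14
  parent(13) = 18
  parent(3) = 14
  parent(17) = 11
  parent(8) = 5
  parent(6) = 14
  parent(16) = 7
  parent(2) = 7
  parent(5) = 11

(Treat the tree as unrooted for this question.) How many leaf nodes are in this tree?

The leaves are 1, 3, 6, 9, 10, 12, 15, 16, 17.
That is 9 leaves.

9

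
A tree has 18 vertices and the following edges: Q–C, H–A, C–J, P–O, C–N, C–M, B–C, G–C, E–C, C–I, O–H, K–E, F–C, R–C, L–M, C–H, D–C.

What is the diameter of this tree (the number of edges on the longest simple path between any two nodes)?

Starting from P, a farthest node is K at distance 5.
One longest path: P–O–H–C–E–K.
So the diameter is 5.

5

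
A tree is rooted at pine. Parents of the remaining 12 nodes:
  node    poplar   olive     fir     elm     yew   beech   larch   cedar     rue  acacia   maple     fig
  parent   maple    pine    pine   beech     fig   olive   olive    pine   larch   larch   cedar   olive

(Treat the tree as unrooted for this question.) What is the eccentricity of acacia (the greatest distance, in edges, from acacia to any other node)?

6

A farthest node from acacia is poplar.
The path acacia – larch – olive – pine – cedar – maple – poplar has 6 edges.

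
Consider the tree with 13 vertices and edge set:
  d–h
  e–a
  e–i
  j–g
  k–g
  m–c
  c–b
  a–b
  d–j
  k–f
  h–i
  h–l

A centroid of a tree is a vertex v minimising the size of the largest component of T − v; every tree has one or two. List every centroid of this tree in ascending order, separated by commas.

h

Removing h splits the tree into components of sizes 6, 5, 1; the largest is 6 ≤ ⌊13/2⌋ = 6.
Every other node leaves some component of size > 6, so the centroid is unique.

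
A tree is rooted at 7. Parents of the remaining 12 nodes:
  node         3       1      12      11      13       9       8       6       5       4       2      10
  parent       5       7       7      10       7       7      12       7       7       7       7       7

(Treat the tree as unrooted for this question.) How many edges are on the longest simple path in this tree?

Starting from 3, a farthest node is 8 at distance 4.
One longest path: 3 - 5 - 7 - 12 - 8.
So the diameter is 4.

4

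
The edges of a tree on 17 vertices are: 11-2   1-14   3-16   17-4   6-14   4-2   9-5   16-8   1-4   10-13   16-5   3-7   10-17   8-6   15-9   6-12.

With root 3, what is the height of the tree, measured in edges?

9

A deepest node is 13, reached by 3 → 16 → 8 → 6 → 14 → 1 → 4 → 17 → 10 → 13.
That path has 9 edges, so the height is 9.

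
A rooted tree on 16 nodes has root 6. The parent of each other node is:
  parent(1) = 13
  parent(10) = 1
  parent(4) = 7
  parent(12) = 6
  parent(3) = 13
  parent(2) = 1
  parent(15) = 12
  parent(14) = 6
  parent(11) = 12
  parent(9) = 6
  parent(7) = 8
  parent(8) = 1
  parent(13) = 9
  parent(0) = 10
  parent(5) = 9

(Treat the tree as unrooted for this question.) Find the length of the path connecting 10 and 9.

3

10 - 1 - 13 - 9: 3 edges.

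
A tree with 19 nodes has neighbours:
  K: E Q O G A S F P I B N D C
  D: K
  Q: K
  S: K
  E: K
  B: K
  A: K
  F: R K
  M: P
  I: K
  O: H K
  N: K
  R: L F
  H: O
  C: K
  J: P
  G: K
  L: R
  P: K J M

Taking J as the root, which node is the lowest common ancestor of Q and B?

Path Q→root: Q K P J; path B→root: B K P J.
First common node: K.

K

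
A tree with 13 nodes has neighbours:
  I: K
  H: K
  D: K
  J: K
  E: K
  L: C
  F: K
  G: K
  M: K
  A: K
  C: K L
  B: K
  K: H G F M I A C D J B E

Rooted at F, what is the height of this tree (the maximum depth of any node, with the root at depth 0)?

3

A deepest node is L, reached by F → K → C → L.
That path has 3 edges, so the height is 3.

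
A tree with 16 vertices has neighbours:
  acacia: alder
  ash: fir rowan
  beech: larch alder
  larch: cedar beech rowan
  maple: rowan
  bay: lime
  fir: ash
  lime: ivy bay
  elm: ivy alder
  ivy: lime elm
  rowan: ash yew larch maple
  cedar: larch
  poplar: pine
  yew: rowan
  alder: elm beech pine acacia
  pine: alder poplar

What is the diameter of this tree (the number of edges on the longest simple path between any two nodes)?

9

Starting from bay, a farthest node is fir at distance 9.
One longest path: bay-lime-ivy-elm-alder-beech-larch-rowan-ash-fir.
So the diameter is 9.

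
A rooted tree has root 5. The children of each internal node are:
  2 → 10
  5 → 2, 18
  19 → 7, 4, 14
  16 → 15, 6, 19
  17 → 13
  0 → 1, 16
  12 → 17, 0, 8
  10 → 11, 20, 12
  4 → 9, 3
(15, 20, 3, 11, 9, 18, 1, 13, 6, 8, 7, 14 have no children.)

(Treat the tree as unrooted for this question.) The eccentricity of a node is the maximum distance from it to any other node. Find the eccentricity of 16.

6

A farthest node from 16 is 18.
The path 16-0-12-10-2-5-18 has 6 edges.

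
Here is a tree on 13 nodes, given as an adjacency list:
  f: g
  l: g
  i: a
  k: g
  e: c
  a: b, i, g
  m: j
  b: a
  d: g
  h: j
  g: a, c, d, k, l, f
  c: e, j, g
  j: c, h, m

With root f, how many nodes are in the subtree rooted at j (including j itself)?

3

Descendants of j (including itself): j, m, h. That's 3.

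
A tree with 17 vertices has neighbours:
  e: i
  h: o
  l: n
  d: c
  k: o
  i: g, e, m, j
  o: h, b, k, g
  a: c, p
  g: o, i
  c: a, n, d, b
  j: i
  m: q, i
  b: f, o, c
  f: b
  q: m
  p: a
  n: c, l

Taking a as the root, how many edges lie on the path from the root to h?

4

Climbing from h to the root: h–o–b–c–a. That's 4 steps.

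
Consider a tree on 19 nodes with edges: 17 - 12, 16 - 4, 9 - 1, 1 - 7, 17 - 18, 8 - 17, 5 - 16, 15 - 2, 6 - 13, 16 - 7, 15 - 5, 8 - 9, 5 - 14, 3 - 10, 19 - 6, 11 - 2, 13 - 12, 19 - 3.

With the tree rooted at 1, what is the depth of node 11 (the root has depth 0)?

6

Path from 1 to 11: 1 – 7 – 16 – 5 – 15 – 2 – 11, which has 6 edges.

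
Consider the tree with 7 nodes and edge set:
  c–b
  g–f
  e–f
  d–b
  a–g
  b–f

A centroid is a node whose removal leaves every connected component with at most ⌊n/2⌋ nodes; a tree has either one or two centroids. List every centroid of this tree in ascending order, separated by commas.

f

If f is removed the pieces have sizes 3, 2, 1, all ≤ ⌊7/2⌋ = 3.
Every other node leaves some component of size > 3, so the centroid is unique.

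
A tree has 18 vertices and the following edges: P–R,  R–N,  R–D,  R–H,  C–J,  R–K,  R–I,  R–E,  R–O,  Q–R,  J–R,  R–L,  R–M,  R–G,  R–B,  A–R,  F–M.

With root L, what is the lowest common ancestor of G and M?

Ancestors of G (toward the root): G, R, L.
Ancestors of M: M, R, L.
The deepest node appearing in both lists is R.

R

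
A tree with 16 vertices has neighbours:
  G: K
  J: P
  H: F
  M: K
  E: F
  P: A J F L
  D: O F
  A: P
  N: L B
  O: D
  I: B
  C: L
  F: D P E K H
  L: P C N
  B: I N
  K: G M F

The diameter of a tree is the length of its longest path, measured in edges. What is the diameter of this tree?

7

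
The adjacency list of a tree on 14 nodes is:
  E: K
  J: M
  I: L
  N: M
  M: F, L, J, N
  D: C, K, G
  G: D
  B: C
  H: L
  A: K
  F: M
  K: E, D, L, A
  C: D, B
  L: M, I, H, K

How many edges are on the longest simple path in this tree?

6

A longest path is F-M-L-K-D-C-B, with 6 edges.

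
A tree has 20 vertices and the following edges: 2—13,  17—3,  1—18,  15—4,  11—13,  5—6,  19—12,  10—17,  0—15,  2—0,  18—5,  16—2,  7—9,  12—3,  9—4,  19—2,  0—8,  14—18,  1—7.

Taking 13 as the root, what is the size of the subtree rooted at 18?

4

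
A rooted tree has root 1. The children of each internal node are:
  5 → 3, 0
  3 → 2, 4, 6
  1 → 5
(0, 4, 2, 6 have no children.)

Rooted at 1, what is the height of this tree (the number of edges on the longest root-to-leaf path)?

The longest root-to-leaf path is 1–5–3–2 (3 edges).

3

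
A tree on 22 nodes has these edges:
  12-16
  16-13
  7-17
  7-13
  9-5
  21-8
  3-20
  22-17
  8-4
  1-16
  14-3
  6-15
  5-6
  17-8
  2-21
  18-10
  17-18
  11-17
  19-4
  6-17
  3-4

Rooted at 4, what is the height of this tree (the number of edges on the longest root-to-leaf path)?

6

A deepest node is 12, reached by 4 → 8 → 17 → 7 → 13 → 16 → 12.
That path has 6 edges, so the height is 6.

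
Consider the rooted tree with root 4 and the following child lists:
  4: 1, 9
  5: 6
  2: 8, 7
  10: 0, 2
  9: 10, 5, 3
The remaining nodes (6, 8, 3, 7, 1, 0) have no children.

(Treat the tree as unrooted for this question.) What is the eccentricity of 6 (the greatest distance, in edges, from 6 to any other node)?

5

Distances from 6 peak at 5, attained at 8 (7 also at distance 5).
6–5–9–10–2–8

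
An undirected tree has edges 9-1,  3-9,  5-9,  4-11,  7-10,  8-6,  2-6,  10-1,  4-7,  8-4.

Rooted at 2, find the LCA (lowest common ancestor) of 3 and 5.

9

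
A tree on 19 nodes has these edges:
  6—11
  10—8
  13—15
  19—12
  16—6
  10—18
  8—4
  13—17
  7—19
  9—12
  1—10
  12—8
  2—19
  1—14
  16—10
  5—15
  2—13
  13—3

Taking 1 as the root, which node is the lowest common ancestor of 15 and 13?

13

15's ancestor chain is 15, 13, 2, 19, 12, 8, 10, 1 and 13's is 13, 2, 19, 12, 8, 10, 1; they first meet at 13.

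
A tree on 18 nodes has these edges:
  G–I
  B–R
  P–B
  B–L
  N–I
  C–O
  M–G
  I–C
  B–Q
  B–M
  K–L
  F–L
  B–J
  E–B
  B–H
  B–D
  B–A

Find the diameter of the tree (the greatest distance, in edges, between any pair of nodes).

BFS from O reaches F last, at distance 7; BFS from F confirms no node is farther.
Path: O-C-I-G-M-B-L-F.

7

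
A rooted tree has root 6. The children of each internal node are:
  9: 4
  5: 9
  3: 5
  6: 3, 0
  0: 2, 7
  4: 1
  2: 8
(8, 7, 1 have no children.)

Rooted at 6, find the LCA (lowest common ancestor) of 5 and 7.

6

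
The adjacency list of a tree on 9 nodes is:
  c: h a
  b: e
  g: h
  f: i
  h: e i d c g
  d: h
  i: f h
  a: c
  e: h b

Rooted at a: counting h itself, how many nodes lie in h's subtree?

7

The subtree rooted at h contains: h, i, d, e, g, f, b — 7 nodes.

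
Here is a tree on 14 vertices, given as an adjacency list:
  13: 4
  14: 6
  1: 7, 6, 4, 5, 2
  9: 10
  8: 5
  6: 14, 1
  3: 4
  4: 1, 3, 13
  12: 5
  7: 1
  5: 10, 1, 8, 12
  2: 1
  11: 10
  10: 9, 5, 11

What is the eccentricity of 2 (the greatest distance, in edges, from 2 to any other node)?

4

The node farthest from 2 is 11 (9 also at distance 4), via 2 – 1 – 5 – 10 – 11 — 4 edges.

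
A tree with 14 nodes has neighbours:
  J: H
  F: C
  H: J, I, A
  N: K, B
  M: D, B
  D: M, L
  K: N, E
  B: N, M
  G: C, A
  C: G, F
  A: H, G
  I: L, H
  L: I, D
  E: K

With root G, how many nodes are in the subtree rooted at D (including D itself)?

6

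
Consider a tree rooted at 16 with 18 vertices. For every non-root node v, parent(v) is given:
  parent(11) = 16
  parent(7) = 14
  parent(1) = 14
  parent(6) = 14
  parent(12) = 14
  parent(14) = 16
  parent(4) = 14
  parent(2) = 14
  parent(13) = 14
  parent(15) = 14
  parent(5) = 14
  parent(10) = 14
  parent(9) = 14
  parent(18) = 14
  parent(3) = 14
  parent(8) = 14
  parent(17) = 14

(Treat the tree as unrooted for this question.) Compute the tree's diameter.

3

A longest path is 11–16–14–6, with 3 edges.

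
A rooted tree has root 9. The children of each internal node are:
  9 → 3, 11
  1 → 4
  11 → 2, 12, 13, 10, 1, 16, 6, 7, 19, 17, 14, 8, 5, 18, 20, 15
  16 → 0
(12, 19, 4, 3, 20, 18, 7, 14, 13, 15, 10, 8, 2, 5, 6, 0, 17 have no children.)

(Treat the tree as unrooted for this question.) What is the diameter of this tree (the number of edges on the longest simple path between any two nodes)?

BFS from 3 reaches 0 last, at distance 4; BFS from 0 confirms no node is farther.
Path: 3 – 9 – 11 – 16 – 0.

4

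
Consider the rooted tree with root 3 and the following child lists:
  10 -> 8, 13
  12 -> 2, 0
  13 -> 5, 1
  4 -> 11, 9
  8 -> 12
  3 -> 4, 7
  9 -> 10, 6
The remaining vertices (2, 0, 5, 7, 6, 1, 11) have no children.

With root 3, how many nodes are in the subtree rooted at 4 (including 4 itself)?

Descendants of 4 (including itself): 4, 9, 11, 10, 6, 8, 13, 12, 1, 5, 0, 2. That's 12.

12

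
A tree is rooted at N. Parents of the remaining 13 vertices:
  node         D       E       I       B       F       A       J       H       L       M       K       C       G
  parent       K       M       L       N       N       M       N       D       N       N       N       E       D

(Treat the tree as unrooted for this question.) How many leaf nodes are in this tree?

8

Degree-1 nodes: A, B, C, F, G, H, I, J — 8 of them.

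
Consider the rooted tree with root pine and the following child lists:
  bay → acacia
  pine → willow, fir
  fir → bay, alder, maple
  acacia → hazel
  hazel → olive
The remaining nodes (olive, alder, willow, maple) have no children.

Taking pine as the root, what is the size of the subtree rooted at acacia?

3

The subtree rooted at acacia contains: acacia, hazel, olive — 3 nodes.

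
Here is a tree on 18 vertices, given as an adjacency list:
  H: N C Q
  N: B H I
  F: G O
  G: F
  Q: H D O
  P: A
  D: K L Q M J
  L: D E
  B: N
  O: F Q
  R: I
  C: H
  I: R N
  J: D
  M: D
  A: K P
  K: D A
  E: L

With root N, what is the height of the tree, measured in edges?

A deepest node is P, reached by N → H → Q → D → K → A → P.
That path has 6 edges, so the height is 6.

6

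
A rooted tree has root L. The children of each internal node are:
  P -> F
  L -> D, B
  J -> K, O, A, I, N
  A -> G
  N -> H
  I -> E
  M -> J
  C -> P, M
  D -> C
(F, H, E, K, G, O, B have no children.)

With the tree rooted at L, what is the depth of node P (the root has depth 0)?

3

Climbing from P to the root: P → C → D → L. That's 3 steps.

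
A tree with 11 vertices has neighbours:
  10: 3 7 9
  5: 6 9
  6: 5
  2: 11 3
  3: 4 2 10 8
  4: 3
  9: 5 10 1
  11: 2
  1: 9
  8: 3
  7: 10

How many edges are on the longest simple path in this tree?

Starting from 6, a farthest node is 11 at distance 6.
One longest path: 6-5-9-10-3-2-11.
So the diameter is 6.

6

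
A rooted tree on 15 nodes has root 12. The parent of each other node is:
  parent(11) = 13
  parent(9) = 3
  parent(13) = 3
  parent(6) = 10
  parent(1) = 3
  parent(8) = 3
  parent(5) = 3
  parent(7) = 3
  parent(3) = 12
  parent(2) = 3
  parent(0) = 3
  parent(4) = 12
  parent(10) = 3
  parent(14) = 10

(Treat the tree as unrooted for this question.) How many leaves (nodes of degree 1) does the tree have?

11

Exactly 11 nodes have a single neighbour: 0, 1, 2, 4, 5, 6, 7, 8, 9, 11, 14.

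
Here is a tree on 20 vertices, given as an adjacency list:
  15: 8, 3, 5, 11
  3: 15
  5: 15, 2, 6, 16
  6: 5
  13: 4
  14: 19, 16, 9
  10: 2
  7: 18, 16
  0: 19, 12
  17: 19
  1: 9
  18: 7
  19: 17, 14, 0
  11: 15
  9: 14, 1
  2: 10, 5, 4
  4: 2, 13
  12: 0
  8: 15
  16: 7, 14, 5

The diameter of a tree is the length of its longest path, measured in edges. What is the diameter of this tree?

8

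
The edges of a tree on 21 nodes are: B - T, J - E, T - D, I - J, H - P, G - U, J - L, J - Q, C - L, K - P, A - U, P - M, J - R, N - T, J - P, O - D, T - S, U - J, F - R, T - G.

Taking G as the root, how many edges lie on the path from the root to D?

Path from G to D: G–T–D, which has 2 edges.

2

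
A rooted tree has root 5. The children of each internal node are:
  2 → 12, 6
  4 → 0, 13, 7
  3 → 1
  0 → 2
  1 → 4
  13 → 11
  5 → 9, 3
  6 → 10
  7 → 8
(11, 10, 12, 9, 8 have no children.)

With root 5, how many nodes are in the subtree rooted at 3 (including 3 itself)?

The subtree rooted at 3 contains: 3, 1, 4, 0, 13, 7, 2, 11, 8, 6, 12, 10 — 12 nodes.

12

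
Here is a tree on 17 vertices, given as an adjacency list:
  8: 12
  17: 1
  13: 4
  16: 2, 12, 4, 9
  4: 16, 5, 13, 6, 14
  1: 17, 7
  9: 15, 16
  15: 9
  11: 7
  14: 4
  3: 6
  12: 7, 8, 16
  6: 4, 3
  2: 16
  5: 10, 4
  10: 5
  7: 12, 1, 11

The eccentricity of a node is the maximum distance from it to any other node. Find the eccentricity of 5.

6

A farthest node from 5 is 17.
The path 5-4-16-12-7-1-17 has 6 edges.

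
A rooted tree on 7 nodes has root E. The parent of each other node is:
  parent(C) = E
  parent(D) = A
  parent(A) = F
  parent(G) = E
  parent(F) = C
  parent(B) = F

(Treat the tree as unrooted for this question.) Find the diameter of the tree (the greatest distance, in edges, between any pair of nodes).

A longest path is G – E – C – F – A – D, with 5 edges.

5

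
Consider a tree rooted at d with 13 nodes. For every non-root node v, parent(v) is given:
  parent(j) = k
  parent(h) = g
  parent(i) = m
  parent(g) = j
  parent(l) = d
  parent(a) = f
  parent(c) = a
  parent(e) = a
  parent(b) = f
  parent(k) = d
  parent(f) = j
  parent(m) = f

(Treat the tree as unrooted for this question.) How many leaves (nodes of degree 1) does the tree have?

6

The leaves are b, c, e, h, i, l.
That is 6 leaves.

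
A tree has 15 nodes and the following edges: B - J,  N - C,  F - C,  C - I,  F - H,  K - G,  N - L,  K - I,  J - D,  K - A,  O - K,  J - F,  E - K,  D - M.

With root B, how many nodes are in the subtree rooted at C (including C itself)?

9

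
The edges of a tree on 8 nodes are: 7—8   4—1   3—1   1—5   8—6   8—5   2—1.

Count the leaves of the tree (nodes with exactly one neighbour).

5

Degree-1 nodes: 2, 3, 4, 6, 7 — 5 of them.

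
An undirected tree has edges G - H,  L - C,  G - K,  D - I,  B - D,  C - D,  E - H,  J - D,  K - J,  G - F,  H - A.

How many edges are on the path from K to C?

3

K–J–D–C: 3 edges.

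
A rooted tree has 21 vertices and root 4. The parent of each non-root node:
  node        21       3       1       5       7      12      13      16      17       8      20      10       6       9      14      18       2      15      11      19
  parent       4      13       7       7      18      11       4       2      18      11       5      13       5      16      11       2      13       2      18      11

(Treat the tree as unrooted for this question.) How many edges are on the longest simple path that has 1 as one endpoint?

6

Distances from 1 peak at 6, attained at 21.
1 – 7 – 18 – 2 – 13 – 4 – 21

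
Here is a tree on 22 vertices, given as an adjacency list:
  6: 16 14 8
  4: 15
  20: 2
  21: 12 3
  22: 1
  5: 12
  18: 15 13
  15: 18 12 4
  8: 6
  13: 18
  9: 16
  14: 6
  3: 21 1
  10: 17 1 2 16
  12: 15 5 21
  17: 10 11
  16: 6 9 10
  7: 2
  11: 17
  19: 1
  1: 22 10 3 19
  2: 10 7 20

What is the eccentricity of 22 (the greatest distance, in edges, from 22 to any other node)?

The node farthest from 22 is 13, via 22 – 1 – 3 – 21 – 12 – 15 – 18 – 13 — 7 edges.

7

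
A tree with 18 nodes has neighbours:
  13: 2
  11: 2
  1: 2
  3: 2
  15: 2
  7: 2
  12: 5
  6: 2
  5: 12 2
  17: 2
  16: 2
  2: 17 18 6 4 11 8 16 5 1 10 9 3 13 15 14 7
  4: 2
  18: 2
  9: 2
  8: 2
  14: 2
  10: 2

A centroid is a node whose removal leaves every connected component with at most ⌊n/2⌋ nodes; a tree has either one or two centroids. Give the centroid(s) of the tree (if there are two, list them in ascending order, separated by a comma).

2

If 2 is removed the pieces have sizes 2, 1, 1, 1, 1, 1, 1, 1, 1, 1, 1, 1, 1, 1, 1, 1, all ≤ ⌊18/2⌋ = 9.
No neighbour of 2 does as well, so 2 is the unique centroid.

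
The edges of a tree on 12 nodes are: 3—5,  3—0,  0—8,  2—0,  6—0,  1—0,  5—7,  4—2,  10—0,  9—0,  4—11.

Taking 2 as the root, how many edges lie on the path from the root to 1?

Climbing from 1 to the root: 1 → 0 → 2. That's 2 steps.

2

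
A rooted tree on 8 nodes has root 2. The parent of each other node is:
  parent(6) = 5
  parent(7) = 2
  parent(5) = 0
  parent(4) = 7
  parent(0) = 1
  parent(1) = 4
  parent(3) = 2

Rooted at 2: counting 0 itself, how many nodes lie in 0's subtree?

3

The subtree rooted at 0 contains: 0, 5, 6 — 3 nodes.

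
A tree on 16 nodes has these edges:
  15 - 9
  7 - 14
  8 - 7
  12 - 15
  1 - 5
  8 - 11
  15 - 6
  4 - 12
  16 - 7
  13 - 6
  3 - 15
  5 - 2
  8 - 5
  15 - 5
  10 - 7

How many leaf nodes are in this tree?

Degree-1 nodes: 1, 2, 3, 4, 9, 10, 11, 13, 14, 16 — 10 of them.

10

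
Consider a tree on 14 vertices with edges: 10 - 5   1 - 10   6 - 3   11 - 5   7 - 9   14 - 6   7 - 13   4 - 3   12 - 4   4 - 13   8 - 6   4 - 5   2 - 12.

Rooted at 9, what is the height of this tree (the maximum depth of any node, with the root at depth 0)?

6

14 sits deepest: 9–7–13–4–3–6–14 — 6 edges from the root.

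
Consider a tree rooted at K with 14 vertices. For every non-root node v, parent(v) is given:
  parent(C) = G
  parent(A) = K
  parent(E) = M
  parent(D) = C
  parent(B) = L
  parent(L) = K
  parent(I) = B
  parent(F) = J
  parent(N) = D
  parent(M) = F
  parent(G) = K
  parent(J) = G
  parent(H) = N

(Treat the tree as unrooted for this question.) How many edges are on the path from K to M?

Walking from K: K - G - J - F - M. Length 4.

4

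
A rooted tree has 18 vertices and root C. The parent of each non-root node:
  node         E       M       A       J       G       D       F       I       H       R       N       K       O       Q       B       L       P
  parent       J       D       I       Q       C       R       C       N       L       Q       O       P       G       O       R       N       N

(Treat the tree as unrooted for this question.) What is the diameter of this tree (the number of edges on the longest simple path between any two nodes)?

A longest path is M–D–R–Q–O–N–P–K, with 7 edges.

7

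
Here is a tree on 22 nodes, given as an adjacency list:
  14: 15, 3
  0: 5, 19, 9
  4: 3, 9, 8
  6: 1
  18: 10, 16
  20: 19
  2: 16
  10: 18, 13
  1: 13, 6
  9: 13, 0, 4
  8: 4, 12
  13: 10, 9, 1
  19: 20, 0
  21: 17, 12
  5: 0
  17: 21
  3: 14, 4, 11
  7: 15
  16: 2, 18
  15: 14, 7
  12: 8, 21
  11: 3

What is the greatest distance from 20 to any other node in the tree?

A farthest node from 20 is 7 (2, 17 also at distance 8).
The path 20-19-0-9-4-3-14-15-7 has 8 edges.

8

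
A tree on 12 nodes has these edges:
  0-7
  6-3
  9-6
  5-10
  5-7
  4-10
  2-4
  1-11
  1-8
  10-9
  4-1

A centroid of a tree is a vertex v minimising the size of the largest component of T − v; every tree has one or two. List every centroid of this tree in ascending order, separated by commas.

10

Delete 10: the remaining components have sizes 5, 3, 3. Max 5 ≤ 6, so 10 is a centroid.
No neighbour of 10 does as well, so 10 is the unique centroid.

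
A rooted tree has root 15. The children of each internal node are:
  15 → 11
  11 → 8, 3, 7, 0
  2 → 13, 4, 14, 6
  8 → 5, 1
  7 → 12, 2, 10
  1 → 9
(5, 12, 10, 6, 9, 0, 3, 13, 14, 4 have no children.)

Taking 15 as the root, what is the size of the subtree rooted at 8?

Descendants of 8 (including itself): 8, 1, 5, 9. That's 4.

4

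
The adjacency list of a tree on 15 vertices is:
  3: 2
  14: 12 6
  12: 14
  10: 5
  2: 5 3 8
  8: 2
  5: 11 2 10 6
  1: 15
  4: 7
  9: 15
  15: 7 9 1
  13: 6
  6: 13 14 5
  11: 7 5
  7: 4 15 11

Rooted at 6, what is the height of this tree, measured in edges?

5

9 sits deepest: 6–5–11–7–15–9 — 5 edges from the root.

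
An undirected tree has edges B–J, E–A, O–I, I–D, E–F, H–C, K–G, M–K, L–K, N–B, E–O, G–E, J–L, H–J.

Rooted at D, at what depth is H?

8

D → I → O → E → G → K → L → J → H — 8 edges.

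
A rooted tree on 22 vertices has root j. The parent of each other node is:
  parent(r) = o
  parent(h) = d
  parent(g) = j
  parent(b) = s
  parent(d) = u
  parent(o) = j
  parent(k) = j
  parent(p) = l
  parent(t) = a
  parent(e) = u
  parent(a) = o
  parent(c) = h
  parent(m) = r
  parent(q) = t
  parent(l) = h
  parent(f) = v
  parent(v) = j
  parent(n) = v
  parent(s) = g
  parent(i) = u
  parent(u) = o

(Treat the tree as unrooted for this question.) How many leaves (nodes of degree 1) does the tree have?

Degree-1 nodes: b, c, e, f, i, k, m, n, p, q — 10 of them.

10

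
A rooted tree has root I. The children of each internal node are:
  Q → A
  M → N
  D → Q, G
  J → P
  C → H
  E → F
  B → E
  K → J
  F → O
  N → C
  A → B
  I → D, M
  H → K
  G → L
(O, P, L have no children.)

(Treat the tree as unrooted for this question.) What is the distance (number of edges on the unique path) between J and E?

J – K – H – C – N – M – I – D – Q – A – B – E: 11 edges.

11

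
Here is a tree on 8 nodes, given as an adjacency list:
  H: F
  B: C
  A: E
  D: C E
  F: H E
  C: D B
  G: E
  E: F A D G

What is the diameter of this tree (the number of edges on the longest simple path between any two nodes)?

5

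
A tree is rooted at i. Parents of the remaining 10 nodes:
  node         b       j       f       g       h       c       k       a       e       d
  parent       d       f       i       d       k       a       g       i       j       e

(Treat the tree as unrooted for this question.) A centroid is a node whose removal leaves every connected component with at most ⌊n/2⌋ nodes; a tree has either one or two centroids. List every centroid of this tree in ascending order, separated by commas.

Removing e splits the tree into components of sizes 5, 5; the largest is 5 ≤ ⌊11/2⌋ = 5.
Every other node leaves some component of size > 5, so the centroid is unique.

e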